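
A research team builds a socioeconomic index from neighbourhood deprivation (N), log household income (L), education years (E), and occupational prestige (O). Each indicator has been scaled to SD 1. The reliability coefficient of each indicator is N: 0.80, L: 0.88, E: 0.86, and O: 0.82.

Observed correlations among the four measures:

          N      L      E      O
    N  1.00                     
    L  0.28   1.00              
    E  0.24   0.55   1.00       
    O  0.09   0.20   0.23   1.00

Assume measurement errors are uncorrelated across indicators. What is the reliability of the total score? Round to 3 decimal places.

Var(N+L+E+O) = 4 + 2·[0.28 + 0.24 + 0.09 + 0.55 + 0.20 + 0.23] = 4 + 3.18 = 7.18.
With uncorrelated errors the cross-covariances are all true-score covariance, so they carry over unchanged; only the diagonal terms shrink to ρᵢσᵢ².
True-score variance = [0.80 + 0.88 + 0.86 + 0.82] + 3.18 = 3.36 + 3.18 = 6.54.
Reliability = 6.54 / 7.18 = 0.911.

0.911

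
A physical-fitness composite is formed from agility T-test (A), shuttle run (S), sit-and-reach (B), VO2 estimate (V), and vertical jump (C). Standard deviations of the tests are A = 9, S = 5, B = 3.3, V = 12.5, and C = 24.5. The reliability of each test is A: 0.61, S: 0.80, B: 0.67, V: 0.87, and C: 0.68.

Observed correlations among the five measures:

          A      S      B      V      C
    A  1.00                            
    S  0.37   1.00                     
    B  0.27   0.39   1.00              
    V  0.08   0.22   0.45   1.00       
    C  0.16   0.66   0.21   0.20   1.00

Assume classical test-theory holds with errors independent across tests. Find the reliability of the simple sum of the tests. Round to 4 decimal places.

Var(A+S+B+V+C) = 9² + 5² + 3.3² + 12.5² + 24.5² + 2·[9·5·0.37 + 9·3.3·0.27 + 9·12.5·0.08 + 9·24.5·0.16 + 5·3.3·0.39 + 5·12.5·0.22 + 5·24.5·0.66 + 3.3·12.5·0.45 + 3.3·24.5·0.21 + 12.5·24.5·0.20] = 873.39 + 533.55 = 1406.94.
Because errors are independent across components, Cov(Tᵢ,Tⱼ) = Cov(Xᵢ,Xⱼ); the off-diagonal part of the true-score variance is the same as above.
True-score variance = [9²·0.61 + 5²·0.80 + 3.3²·0.67 + 12.5²·0.87 + 24.5²·0.68] + 533.55 = 620.814 + 533.55 = 1154.36.
Reliability = 1154.36 / 1406.94 = 0.8205.

0.8205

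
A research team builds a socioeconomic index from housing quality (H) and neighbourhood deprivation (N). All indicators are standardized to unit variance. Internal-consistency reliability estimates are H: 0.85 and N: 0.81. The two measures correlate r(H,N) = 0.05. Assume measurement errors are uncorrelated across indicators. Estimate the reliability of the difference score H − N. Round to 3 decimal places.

Var(H−N) = 1 + 1 − 2·0.05 = 2 − 0.1 = 1.9.
Under uncorrelated errors the observed covariances equal the true-score covariances, so only the own-variance terms attenuate.
True-score variance = [0.85 + 0.81] − 0.1 = 1.66 − 0.1 = 1.56.
Reliability = 1.56 / 1.9 = 0.821.

0.821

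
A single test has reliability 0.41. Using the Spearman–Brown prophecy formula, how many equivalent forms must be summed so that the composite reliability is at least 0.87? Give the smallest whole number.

k ≥ ρ*(1−ρ₁)/(ρ₁(1−ρ*)) = 0.87·0.59 / (0.41·0.13) = 9.630.
Smallest integer k = 10.

10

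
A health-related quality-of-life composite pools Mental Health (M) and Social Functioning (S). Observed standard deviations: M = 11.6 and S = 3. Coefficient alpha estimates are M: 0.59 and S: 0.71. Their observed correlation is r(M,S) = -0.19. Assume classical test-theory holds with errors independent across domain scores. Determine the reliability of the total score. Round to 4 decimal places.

0.5567

Var(M+S) = 11.6² + 3² + 2·[11.6·3·(-0.19)] = 143.56 − 13.224 = 130.336.
With uncorrelated errors the cross-covariances are all true-score covariance, so they carry over unchanged; only the diagonal terms shrink to ρᵢσᵢ².
True-score variance = [11.6²·0.59 + 3²·0.71] − 13.224 = 85.7804 − 13.224 = 72.5564.
Reliability = 72.5564 / 130.336 = 0.5567.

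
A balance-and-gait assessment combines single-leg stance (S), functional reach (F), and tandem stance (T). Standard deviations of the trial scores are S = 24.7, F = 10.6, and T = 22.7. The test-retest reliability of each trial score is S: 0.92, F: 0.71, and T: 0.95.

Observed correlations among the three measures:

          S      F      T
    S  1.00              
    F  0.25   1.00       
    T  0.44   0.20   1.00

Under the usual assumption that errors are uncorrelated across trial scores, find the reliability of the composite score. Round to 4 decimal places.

Var(S+F+T) = 24.7² + 10.6² + 22.7² + 2·[24.7·10.6·0.25 + 24.7·22.7·0.44 + 10.6·22.7·0.20] = 1237.74 + 720.565 = 1958.31.
Because errors are independent across components, Cov(Tᵢ,Tⱼ) = Cov(Xᵢ,Xⱼ); the off-diagonal part of the true-score variance is the same as above.
True-score variance = [24.7²·0.92 + 10.6²·0.71 + 22.7²·0.95] + 720.565 = 1130.58 + 720.565 = 1851.15.
Reliability = 1851.15 / 1958.31 = 0.9453.

0.9453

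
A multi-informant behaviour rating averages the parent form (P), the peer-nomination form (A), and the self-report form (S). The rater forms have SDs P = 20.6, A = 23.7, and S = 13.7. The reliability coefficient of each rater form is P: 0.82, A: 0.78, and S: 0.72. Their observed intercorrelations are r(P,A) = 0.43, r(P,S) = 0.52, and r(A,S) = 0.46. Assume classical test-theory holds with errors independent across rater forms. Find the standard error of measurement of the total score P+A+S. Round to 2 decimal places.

15.89

Var(total) = 1173.74 + 1012.09 = 2185.83.
True-score variance = 921.23 + 1012.09 = 1933.32, so reliability = 0.8845.
Error variance = 2185.83 − 1933.32 = 252.51; SEM = √252.51 = 15.89.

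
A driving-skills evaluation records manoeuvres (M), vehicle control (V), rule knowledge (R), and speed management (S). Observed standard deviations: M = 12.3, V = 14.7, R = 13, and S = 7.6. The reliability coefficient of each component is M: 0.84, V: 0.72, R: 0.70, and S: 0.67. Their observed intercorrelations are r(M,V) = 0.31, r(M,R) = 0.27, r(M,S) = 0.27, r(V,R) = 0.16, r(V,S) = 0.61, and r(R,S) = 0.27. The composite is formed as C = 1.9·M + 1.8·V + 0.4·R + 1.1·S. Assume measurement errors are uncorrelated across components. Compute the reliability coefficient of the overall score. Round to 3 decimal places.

Var(C) = 1.9²·12.3² + 1.8²·14.7² + 0.4²·13² + 1.1²·7.6² + 2·[3.42·12.3·14.7·0.31 + 0.76·12.3·13·0.27 + 2.09·12.3·7.6·0.27 + 0.72·14.7·13·0.16 + 1.98·14.7·7.6·0.61 + 0.44·13·7.6·0.27] = 1343.22 + 891.889 = 2235.11.
Because errors are independent across components, Cov(Tᵢ,Tⱼ) = Cov(Xᵢ,Xⱼ); the off-diagonal part of the true-score variance is the same as above.
True-score variance = [1.9²·12.3²·0.84 + 1.8²·14.7²·0.72 + 0.4²·13²·0.70 + 1.1²·7.6²·0.67] + 891.889 = 1028.62 + 891.889 = 1920.51.
Reliability = 1920.51 / 2235.11 = 0.859.

0.859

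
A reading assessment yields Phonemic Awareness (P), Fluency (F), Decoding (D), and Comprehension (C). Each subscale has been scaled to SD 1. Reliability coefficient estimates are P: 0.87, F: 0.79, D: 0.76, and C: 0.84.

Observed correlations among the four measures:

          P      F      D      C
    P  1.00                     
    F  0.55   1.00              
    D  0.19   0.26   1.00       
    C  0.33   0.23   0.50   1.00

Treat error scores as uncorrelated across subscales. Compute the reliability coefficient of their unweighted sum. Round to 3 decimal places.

0.909

Var(P+F+D+C) = 4 + 2·[0.55 + 0.19 + 0.33 + 0.26 + 0.23 + 0.50] = 4 + 4.12 = 8.12.
With uncorrelated errors the cross-covariances are all true-score covariance, so they carry over unchanged; only the diagonal terms shrink to ρᵢσᵢ².
True-score variance = [0.87 + 0.79 + 0.76 + 0.84] + 4.12 = 3.26 + 4.12 = 7.38.
Reliability = 7.38 / 8.12 = 0.909.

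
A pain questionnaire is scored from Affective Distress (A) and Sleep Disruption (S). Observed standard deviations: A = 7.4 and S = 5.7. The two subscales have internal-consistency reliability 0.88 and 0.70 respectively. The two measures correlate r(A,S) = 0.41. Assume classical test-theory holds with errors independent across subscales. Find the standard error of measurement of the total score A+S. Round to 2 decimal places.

4.04

Var(total) = 87.25 + 34.5876 = 121.838.
True-score variance = 70.9318 + 34.5876 = 105.519, so reliability = 0.8661.
Error variance = 121.838 − 105.519 = 16.3182; SEM = √16.3182 = 4.04.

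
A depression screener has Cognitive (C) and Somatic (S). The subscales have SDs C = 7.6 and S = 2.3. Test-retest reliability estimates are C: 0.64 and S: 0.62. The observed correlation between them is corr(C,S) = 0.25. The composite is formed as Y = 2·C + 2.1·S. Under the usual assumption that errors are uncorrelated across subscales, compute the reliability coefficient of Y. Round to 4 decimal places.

Var(Y) = 2²·7.6² + 2.1²·2.3² + 2·[4.2·7.6·2.3·0.25] = 254.369 + 36.708 = 291.077.
Under uncorrelated errors the observed covariances equal the true-score covariances, so only the own-variance terms attenuate.
True-score variance = [2²·7.6²·0.64 + 2.1²·2.3²·0.62] + 36.708 = 162.33 + 36.708 = 199.038.
Reliability = 199.038 / 291.077 = 0.6838.

0.6838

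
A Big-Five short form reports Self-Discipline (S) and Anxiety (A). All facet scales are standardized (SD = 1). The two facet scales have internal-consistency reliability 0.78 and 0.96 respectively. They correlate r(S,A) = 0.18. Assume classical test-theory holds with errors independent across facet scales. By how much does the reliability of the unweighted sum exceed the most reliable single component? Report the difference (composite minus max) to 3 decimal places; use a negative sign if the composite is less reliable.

-0.070

Var(sum) = 2 + 0.36 = 2.36; true-score variance = 1.74 + 0.36 = 2.1; composite reliability = 0.8898.
Max component reliability = 0.9600.
Difference = 0.8898 − 0.9600 = -0.070.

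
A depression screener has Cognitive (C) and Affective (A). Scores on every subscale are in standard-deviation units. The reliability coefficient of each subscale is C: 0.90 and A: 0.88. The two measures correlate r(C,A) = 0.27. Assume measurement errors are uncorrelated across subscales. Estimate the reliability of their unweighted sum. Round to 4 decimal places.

Var(C+A) = 2 + 2·[0.27] = 2 + 0.54 = 2.54.
Under uncorrelated errors the observed covariances equal the true-score covariances, so only the own-variance terms attenuate.
True-score variance = [0.90 + 0.88] + 0.54 = 1.78 + 0.54 = 2.32.
Reliability = 2.32 / 2.54 = 0.9134.

0.9134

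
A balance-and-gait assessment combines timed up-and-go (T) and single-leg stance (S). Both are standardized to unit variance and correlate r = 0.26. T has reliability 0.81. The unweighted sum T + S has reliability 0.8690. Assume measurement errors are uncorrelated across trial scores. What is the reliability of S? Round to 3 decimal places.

Var(T+S) = 2 + 2·0.26 = 2.520.
True-score variance = ρ_T + ρ_S + 2·0.26, so 0.8690 = (0.81 + ρ_S + 0.52) / 2.520.
ρ_S = 0.8690·2.520 − 0.81 − 0.52 = 0.860.

0.860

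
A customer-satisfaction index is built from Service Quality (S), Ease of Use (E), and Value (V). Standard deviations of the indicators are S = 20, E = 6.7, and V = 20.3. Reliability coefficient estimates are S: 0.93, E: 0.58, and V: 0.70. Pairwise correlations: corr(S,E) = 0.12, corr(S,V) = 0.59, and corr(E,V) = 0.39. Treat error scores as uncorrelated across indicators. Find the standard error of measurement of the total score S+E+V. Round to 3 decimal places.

Var(total) = 856.98 + 617.328 = 1474.31.
True-score variance = 686.499 + 617.328 = 1303.83, so reliability = 0.8844.
Error variance = 1474.31 − 1303.83 = 170.481; SEM = √170.481 = 13.057.

13.057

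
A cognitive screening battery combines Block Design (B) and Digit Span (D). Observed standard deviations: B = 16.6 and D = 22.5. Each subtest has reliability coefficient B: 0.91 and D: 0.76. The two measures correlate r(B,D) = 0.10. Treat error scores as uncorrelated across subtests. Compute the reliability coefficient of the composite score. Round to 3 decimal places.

Var(B+D) = 16.6² + 22.5² + 2·[16.6·22.5·0.10] = 781.81 + 74.7 = 856.51.
Under uncorrelated errors the observed covariances equal the true-score covariances, so only the own-variance terms attenuate.
True-score variance = [16.6²·0.91 + 22.5²·0.76] + 74.7 = 635.51 + 74.7 = 710.21.
Reliability = 710.21 / 856.51 = 0.829.

0.829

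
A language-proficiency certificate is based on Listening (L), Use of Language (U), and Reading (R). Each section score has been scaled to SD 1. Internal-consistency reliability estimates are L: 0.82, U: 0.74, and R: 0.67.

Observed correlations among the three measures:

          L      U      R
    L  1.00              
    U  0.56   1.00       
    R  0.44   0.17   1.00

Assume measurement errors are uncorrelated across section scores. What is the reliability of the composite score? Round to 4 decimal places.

Var(L+U+R) = 3 + 2·[0.56 + 0.44 + 0.17] = 3 + 2.34 = 5.34.
Because errors are independent across components, Cov(Tᵢ,Tⱼ) = Cov(Xᵢ,Xⱼ); the off-diagonal part of the true-score variance is the same as above.
True-score variance = [0.82 + 0.74 + 0.67] + 2.34 = 2.23 + 2.34 = 4.57.
Reliability = 4.57 / 5.34 = 0.8558.

0.8558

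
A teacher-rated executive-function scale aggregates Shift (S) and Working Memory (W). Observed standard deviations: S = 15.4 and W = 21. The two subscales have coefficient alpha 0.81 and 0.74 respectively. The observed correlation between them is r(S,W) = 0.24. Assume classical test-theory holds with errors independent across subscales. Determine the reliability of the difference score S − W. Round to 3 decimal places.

Var(S−W) = 15.4² + 21² − 2·15.4·21·0.24 = 678.16 − 155.232 = 522.928.
Under uncorrelated errors the observed covariances equal the true-score covariances, so only the own-variance terms attenuate.
True-score variance = [15.4²·0.81 + 21²·0.74] − 155.232 = 518.44 − 155.232 = 363.208.
Reliability = 363.208 / 522.928 = 0.695.

0.695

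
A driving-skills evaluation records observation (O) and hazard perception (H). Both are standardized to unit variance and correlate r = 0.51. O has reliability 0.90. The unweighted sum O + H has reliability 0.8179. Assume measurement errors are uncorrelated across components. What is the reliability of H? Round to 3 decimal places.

0.550

Var(O+H) = 2 + 2·0.51 = 3.020.
True-score variance = ρ_O + ρ_H + 2·0.51, so 0.8179 = (0.90 + ρ_H + 1.02) / 3.020.
ρ_H = 0.8179·3.020 − 0.90 − 1.02 = 0.550.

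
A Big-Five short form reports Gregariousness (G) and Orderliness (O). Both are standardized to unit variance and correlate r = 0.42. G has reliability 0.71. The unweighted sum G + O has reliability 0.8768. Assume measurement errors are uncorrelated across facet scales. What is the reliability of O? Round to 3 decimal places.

Var(G+O) = 2 + 2·0.42 = 2.840.
True-score variance = ρ_G + ρ_O + 2·0.42, so 0.8768 = (0.71 + ρ_O + 0.84) / 2.840.
ρ_O = 0.8768·2.840 − 0.71 − 0.84 = 0.940.

0.940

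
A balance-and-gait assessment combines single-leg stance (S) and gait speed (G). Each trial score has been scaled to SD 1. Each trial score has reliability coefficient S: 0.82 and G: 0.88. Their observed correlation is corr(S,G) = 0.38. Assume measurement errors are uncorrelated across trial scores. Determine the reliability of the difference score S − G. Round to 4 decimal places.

Var(S−G) = 1 + 1 − 2·0.38 = 2 − 0.76 = 1.24.
With uncorrelated errors the cross-covariances are all true-score covariance, so they carry over unchanged; only the diagonal terms shrink to ρᵢσᵢ².
True-score variance = [0.82 + 0.88] − 0.76 = 1.7 − 0.76 = 0.94.
Reliability = 0.94 / 1.24 = 0.7581.

0.7581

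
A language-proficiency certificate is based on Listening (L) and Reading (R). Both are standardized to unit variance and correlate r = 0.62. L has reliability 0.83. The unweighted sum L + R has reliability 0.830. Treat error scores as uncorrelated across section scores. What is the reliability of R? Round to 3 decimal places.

Var(L+R) = 2 + 2·0.62 = 3.240.
True-score variance = ρ_L + ρ_R + 2·0.62, so 0.830 = (0.83 + ρ_R + 1.24) / 3.240.
ρ_R = 0.830·3.240 − 0.83 − 1.24 = 0.619.

0.619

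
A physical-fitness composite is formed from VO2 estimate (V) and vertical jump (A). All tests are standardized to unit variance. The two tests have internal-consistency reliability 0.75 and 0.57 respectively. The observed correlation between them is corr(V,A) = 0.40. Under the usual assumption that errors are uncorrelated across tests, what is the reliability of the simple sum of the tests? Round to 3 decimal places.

0.757

Var(V+A) = 2 + 2·[0.40] = 2 + 0.8 = 2.8.
With uncorrelated errors the cross-covariances are all true-score covariance, so they carry over unchanged; only the diagonal terms shrink to ρᵢσᵢ².
True-score variance = [0.75 + 0.57] + 0.8 = 1.32 + 0.8 = 2.12.
Reliability = 2.12 / 2.8 = 0.757.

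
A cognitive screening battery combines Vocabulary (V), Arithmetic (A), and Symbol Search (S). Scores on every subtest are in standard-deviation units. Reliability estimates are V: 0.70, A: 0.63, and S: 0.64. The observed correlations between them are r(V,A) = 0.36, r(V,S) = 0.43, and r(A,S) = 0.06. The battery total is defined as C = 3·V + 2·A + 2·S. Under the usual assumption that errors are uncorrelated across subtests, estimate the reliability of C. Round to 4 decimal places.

Var(C) = 3² + 2² + 2² + 2·[6·0.36 + 6·0.43 + 4·0.06] = 17 + 9.96 = 26.96.
Under uncorrelated errors the observed covariances equal the true-score covariances, so only the own-variance terms attenuate.
True-score variance = [3²·0.70 + 2²·0.63 + 2²·0.64] + 9.96 = 11.38 + 9.96 = 21.34.
Reliability = 21.34 / 26.96 = 0.7915.

0.7915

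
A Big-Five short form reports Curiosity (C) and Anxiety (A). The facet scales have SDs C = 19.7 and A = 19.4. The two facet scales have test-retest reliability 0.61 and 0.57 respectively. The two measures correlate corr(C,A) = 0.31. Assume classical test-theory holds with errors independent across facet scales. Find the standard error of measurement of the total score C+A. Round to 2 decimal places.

Var(total) = 764.45 + 236.952 = 1001.4.
True-score variance = 451.26 + 236.952 = 688.212, so reliability = 0.6872.
Error variance = 1001.4 − 688.212 = 313.19; SEM = √313.19 = 17.70.

17.70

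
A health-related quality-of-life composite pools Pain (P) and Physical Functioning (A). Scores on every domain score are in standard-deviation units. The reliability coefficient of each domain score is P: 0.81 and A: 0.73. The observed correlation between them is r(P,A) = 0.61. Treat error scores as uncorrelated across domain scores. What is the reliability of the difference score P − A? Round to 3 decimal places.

0.410

Var(P−A) = 1 + 1 − 2·0.61 = 2 − 1.22 = 0.78.
With uncorrelated errors the cross-covariances are all true-score covariance, so they carry over unchanged; only the diagonal terms shrink to ρᵢσᵢ².
True-score variance = [0.81 + 0.73] − 1.22 = 1.54 − 1.22 = 0.32.
Reliability = 0.32 / 0.78 = 0.410.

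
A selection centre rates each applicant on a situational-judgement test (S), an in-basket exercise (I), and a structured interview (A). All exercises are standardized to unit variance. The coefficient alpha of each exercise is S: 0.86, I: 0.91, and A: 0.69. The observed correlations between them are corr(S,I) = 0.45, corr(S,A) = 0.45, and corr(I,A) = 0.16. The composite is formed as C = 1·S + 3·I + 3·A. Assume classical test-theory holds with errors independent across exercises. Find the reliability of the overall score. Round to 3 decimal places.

Var(C) = 1 + 3² + 3² + 2·[3·0.45 + 3·0.45 + 9·0.16] = 19 + 8.28 = 27.28.
Because errors are independent across components, Cov(Tᵢ,Tⱼ) = Cov(Xᵢ,Xⱼ); the off-diagonal part of the true-score variance is the same as above.
True-score variance = [0.86 + 3²·0.91 + 3²·0.69] + 8.28 = 15.26 + 8.28 = 23.54.
Reliability = 23.54 / 27.28 = 0.863.

0.863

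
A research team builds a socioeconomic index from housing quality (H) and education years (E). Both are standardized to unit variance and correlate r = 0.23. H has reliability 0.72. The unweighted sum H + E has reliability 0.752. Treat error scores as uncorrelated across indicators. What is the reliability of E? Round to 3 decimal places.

0.670

Var(H+E) = 2 + 2·0.23 = 2.460.
True-score variance = ρ_H + ρ_E + 2·0.23, so 0.752 = (0.72 + ρ_E + 0.46) / 2.460.
ρ_E = 0.752·2.460 − 0.72 − 0.46 = 0.670.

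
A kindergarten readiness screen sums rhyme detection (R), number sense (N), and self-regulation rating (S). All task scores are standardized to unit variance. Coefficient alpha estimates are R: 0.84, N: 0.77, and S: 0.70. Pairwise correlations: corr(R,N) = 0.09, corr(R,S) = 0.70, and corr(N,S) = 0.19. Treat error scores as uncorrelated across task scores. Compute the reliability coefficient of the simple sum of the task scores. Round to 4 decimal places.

Var(R+N+S) = 3 + 2·[0.09 + 0.70 + 0.19] = 3 + 1.96 = 4.96.
Because errors are independent across components, Cov(Tᵢ,Tⱼ) = Cov(Xᵢ,Xⱼ); the off-diagonal part of the true-score variance is the same as above.
True-score variance = [0.84 + 0.77 + 0.70] + 1.96 = 2.31 + 1.96 = 4.27.
Reliability = 4.27 / 4.96 = 0.8609.

0.8609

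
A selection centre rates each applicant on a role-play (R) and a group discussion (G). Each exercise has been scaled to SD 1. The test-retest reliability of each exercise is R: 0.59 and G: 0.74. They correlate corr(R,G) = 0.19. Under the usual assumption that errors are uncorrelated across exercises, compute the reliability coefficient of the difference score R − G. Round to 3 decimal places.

0.586

Var(R−G) = 1 + 1 − 2·0.19 = 2 − 0.38 = 1.62.
Because errors are independent across components, Cov(Tᵢ,Tⱼ) = Cov(Xᵢ,Xⱼ); the off-diagonal part of the true-score variance is the same as above.
True-score variance = [0.59 + 0.74] − 0.38 = 1.33 − 0.38 = 0.95.
Reliability = 0.95 / 1.62 = 0.586.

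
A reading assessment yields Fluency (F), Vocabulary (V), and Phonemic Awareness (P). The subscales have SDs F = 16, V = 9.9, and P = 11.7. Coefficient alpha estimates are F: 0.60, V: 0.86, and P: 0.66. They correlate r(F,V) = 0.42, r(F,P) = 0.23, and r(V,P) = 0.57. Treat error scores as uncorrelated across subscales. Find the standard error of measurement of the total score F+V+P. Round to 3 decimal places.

Var(total) = 490.9 + 351.214 = 842.114.
True-score variance = 328.236 + 351.214 = 679.45, so reliability = 0.8068.
Error variance = 842.114 − 679.45 = 162.664; SEM = √162.664 = 12.754.

12.754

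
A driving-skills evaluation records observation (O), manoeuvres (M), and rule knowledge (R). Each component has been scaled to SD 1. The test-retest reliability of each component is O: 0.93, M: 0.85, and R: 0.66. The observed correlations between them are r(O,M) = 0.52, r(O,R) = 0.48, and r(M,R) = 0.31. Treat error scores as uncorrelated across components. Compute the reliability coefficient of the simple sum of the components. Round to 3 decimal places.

0.900

Var(O+M+R) = 3 + 2·[0.52 + 0.48 + 0.31] = 3 + 2.62 = 5.62.
Under uncorrelated errors the observed covariances equal the true-score covariances, so only the own-variance terms attenuate.
True-score variance = [0.93 + 0.85 + 0.66] + 2.62 = 2.44 + 2.62 = 5.06.
Reliability = 5.06 / 5.62 = 0.900.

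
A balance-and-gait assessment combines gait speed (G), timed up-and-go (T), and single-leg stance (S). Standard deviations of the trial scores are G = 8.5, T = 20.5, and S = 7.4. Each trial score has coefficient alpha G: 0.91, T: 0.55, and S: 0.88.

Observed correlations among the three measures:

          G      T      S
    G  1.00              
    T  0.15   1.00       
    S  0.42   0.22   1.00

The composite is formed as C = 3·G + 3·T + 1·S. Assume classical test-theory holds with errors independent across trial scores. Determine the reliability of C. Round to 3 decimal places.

0.668

Var(C) = 3²·8.5² + 3²·20.5² + 7.4² + 2·[9·8.5·20.5·0.15 + 3·8.5·7.4·0.42 + 3·20.5·7.4·0.22] = 4487.26 + 829.227 = 5316.49.
With uncorrelated errors the cross-covariances are all true-score covariance, so they carry over unchanged; only the diagonal terms shrink to ρᵢσᵢ².
True-score variance = [3²·8.5²·0.91 + 3²·20.5²·0.55 + 7.4²·0.88] + 829.227 = 2720.15 + 829.227 = 3549.38.
Reliability = 3549.38 / 5316.49 = 0.668.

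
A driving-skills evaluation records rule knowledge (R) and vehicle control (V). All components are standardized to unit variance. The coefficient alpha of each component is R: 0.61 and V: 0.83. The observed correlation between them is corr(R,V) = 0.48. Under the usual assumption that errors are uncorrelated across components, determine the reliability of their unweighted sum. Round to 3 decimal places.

Var(R+V) = 2 + 2·[0.48] = 2 + 0.96 = 2.96.
With uncorrelated errors the cross-covariances are all true-score covariance, so they carry over unchanged; only the diagonal terms shrink to ρᵢσᵢ².
True-score variance = [0.61 + 0.83] + 0.96 = 1.44 + 0.96 = 2.4.
Reliability = 2.4 / 2.96 = 0.811.

0.811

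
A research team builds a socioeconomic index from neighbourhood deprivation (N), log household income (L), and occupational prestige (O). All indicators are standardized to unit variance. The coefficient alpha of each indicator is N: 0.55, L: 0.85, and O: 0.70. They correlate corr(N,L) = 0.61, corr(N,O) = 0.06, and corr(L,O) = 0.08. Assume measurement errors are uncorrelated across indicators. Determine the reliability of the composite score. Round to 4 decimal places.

Var(N+L+O) = 3 + 2·[0.61 + 0.06 + 0.08] = 3 + 1.5 = 4.5.
Under uncorrelated errors the observed covariances equal the true-score covariances, so only the own-variance terms attenuate.
True-score variance = [0.55 + 0.85 + 0.70] + 1.5 = 2.1 + 1.5 = 3.6.
Reliability = 3.6 / 4.5 = 0.8000.

0.8000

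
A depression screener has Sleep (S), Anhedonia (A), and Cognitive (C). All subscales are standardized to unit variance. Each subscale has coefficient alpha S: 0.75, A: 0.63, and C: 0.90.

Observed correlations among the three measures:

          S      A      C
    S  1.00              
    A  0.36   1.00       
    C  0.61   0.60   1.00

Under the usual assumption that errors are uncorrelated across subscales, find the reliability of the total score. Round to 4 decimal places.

0.8827

Var(S+A+C) = 3 + 2·[0.36 + 0.61 + 0.60] = 3 + 3.14 = 6.14.
Because errors are independent across components, Cov(Tᵢ,Tⱼ) = Cov(Xᵢ,Xⱼ); the off-diagonal part of the true-score variance is the same as above.
True-score variance = [0.75 + 0.63 + 0.90] + 3.14 = 2.28 + 3.14 = 5.42.
Reliability = 5.42 / 6.14 = 0.8827.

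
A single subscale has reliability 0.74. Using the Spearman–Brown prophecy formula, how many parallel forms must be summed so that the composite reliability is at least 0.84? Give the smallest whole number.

2

k ≥ ρ*(1−ρ₁)/(ρ₁(1−ρ*)) = 0.84·0.26 / (0.74·0.16) = 1.845.
Smallest integer k = 2.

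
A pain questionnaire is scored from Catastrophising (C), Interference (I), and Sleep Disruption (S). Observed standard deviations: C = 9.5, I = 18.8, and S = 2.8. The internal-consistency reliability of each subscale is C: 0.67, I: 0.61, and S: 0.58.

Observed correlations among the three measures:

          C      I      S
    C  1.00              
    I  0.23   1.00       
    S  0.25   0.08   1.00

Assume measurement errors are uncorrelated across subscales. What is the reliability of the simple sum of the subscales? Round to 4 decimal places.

Var(C+I+S) = 9.5² + 18.8² + 2.8² + 2·[9.5·18.8·0.23 + 9.5·2.8·0.25 + 18.8·2.8·0.08] = 451.53 + 103.878 = 555.408.
With uncorrelated errors the cross-covariances are all true-score covariance, so they carry over unchanged; only the diagonal terms shrink to ρᵢσᵢ².
True-score variance = [9.5²·0.67 + 18.8²·0.61 + 2.8²·0.58] + 103.878 = 280.613 + 103.878 = 384.492.
Reliability = 384.492 / 555.408 = 0.6923.

0.6923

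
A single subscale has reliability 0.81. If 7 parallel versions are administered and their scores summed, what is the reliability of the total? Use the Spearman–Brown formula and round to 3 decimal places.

0.968

ρ_k = kρ / (1 + (k−1)ρ) = 7·0.81 / (1 + 6·0.81) = 5.670 / 5.860 = 0.968.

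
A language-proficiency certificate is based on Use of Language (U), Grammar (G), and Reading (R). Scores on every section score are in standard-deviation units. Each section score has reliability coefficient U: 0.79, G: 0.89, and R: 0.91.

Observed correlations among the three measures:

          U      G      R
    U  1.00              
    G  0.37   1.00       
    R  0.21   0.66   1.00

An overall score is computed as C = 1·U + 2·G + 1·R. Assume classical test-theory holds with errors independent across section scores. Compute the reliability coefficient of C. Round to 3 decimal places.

Var(C) = 1 + 2² + 1 + 2·[2·0.37 + 0.21 + 2·0.66] = 6 + 4.54 = 10.54.
With uncorrelated errors the cross-covariances are all true-score covariance, so they carry over unchanged; only the diagonal terms shrink to ρᵢσᵢ².
True-score variance = [0.79 + 2²·0.89 + 0.91] + 4.54 = 5.26 + 4.54 = 9.8.
Reliability = 9.8 / 10.54 = 0.930.

0.930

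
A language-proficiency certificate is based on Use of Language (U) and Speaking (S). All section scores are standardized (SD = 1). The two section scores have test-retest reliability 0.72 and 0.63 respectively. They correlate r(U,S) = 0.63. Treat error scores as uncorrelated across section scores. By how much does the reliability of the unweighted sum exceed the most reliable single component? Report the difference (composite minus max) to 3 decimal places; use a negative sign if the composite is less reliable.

0.081

Var(sum) = 2 + 1.26 = 3.26; true-score variance = 1.35 + 1.26 = 2.61; composite reliability = 0.8006.
Max component reliability = 0.7200.
Difference = 0.8006 − 0.7200 = 0.081.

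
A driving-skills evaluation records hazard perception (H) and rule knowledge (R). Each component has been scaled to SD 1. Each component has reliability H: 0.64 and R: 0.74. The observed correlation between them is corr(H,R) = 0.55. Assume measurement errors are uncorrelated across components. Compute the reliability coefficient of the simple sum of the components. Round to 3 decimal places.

0.800

Var(H+R) = 2 + 2·[0.55] = 2 + 1.1 = 3.1.
With uncorrelated errors the cross-covariances are all true-score covariance, so they carry over unchanged; only the diagonal terms shrink to ρᵢσᵢ².
True-score variance = [0.64 + 0.74] + 1.1 = 1.38 + 1.1 = 2.48.
Reliability = 2.48 / 3.1 = 0.800.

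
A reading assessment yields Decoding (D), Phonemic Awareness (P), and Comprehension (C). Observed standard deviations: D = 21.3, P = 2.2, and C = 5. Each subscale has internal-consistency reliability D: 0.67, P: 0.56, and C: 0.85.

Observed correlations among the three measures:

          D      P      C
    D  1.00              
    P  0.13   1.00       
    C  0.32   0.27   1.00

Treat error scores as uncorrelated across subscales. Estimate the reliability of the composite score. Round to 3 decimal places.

Var(D+P+C) = 21.3² + 2.2² + 5² + 2·[21.3·2.2·0.13 + 21.3·5·0.32 + 2.2·5·0.27] = 483.53 + 86.2836 = 569.814.
Because errors are independent across components, Cov(Tᵢ,Tⱼ) = Cov(Xᵢ,Xⱼ); the off-diagonal part of the true-score variance is the same as above.
True-score variance = [21.3²·0.67 + 2.2²·0.56 + 5²·0.85] + 86.2836 = 327.933 + 86.2836 = 414.216.
Reliability = 414.216 / 569.814 = 0.727.

0.727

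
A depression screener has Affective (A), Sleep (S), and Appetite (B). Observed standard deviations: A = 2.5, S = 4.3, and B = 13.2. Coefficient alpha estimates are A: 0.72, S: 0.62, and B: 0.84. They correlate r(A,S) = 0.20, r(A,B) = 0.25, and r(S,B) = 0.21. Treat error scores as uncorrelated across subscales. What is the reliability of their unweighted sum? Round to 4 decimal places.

Var(A+S+B) = 2.5² + 4.3² + 13.2² + 2·[2.5·4.3·0.20 + 2.5·13.2·0.25 + 4.3·13.2·0.21] = 198.98 + 44.6392 = 243.619.
With uncorrelated errors the cross-covariances are all true-score covariance, so they carry over unchanged; only the diagonal terms shrink to ρᵢσᵢ².
True-score variance = [2.5²·0.72 + 4.3²·0.62 + 13.2²·0.84] + 44.6392 = 162.325 + 44.6392 = 206.965.
Reliability = 206.965 / 243.619 = 0.8495.

0.8495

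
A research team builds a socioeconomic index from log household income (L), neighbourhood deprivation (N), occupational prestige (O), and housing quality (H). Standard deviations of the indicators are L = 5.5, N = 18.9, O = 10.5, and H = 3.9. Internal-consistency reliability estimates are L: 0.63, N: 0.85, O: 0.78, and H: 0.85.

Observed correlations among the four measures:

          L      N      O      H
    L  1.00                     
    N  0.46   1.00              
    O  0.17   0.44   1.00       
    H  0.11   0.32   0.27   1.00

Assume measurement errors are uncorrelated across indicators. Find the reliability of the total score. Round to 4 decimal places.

Var(L+N+O+H) = 5.5² + 18.9² + 10.5² + 3.9² + 2·[5.5·18.9·0.46 + 5.5·10.5·0.17 + 5.5·3.9·0.11 + 18.9·10.5·0.44 + 18.9·3.9·0.32 + 10.5·3.9·0.27] = 512.92 + 363.911 = 876.831.
With uncorrelated errors the cross-covariances are all true-score covariance, so they carry over unchanged; only the diagonal terms shrink to ρᵢσᵢ².
True-score variance = [5.5²·0.63 + 18.9²·0.85 + 10.5²·0.78 + 3.9²·0.85] + 363.911 = 421.609 + 363.911 = 785.521.
Reliability = 785.521 / 876.831 = 0.8959.

0.8959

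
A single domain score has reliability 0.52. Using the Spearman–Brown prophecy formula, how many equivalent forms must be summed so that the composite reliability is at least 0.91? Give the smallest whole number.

k ≥ ρ*(1−ρ₁)/(ρ₁(1−ρ*)) = 0.91·0.48 / (0.52·0.09) = 9.333.
Smallest integer k = 10.

10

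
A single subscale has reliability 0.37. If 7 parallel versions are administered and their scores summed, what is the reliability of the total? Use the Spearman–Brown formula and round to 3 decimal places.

ρ_k = kρ / (1 + (k−1)ρ) = 7·0.37 / (1 + 6·0.37) = 2.590 / 3.220 = 0.804.

0.804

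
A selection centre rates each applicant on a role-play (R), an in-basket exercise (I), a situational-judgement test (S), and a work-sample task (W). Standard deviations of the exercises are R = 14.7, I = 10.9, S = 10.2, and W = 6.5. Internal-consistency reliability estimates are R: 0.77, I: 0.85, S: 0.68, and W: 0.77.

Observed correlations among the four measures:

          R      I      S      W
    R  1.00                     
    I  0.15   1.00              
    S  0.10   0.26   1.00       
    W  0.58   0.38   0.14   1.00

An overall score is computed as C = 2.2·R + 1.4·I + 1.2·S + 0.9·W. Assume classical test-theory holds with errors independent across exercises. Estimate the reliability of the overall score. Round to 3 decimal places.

0.842

Var(C) = 2.2²·14.7² + 1.4²·10.9² + 1.2²·10.2² + 0.9²·6.5² + 2·[3.08·14.7·10.9·0.15 + 2.64·14.7·10.2·0.10 + 1.98·14.7·6.5·0.58 + 1.68·10.9·10.2·0.26 + 1.26·10.9·6.5·0.38 + 1.08·10.2·6.5·0.14] = 1462.78 + 631.702 = 2094.49.
With uncorrelated errors the cross-covariances are all true-score covariance, so they carry over unchanged; only the diagonal terms shrink to ρᵢσᵢ².
True-score variance = [2.2²·14.7²·0.77 + 1.4²·10.9²·0.85 + 1.2²·10.2²·0.68 + 0.9²·6.5²·0.77] + 631.702 = 1131.49 + 631.702 = 1763.19.
Reliability = 1763.19 / 2094.49 = 0.842.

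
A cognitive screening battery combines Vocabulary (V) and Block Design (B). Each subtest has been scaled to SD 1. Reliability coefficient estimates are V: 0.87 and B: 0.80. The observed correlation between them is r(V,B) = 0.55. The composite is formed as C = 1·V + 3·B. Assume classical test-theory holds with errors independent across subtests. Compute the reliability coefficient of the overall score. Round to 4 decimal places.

Var(C) = 1 + 3² + 2·[3·0.55] = 10 + 3.3 = 13.3.
Because errors are independent across components, Cov(Tᵢ,Tⱼ) = Cov(Xᵢ,Xⱼ); the off-diagonal part of the true-score variance is the same as above.
True-score variance = [0.87 + 3²·0.80] + 3.3 = 8.07 + 3.3 = 11.37.
Reliability = 11.37 / 13.3 = 0.8549.

0.8549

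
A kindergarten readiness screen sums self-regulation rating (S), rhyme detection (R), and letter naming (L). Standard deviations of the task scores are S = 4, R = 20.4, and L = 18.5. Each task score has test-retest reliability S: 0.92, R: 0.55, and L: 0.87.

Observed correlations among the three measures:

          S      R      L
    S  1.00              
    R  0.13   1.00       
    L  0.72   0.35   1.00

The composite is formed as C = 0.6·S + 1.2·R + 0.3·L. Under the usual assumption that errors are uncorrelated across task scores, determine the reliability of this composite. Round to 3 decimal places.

Var(C) = 0.6²·4² + 1.2²·20.4² + 0.3²·18.5² + 2·[0.72·4·20.4·0.13 + 0.18·4·18.5·0.72 + 0.36·20.4·18.5·0.35] = 635.833 + 129.561 = 765.394.
With uncorrelated errors the cross-covariances are all true-score covariance, so they carry over unchanged; only the diagonal terms shrink to ρᵢσᵢ².
True-score variance = [0.6²·4²·0.92 + 1.2²·20.4²·0.55 + 0.3²·18.5²·0.87] + 129.561 = 361.696 + 129.561 = 491.257.
Reliability = 491.257 / 765.394 = 0.642.

0.642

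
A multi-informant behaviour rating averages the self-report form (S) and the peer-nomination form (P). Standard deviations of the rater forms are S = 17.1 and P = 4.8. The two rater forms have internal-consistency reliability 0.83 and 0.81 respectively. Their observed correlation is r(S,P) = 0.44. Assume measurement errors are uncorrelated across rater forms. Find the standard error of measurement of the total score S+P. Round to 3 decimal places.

Var(total) = 315.45 + 72.2304 = 387.68.
True-score variance = 261.363 + 72.2304 = 333.593, so reliability = 0.8605.
Error variance = 387.68 − 333.593 = 54.0873; SEM = √54.0873 = 7.354.

7.354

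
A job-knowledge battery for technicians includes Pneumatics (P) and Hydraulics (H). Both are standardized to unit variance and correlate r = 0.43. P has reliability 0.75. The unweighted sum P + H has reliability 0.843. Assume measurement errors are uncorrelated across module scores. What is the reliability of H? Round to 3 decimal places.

Var(P+H) = 2 + 2·0.43 = 2.860.
True-score variance = ρ_P + ρ_H + 2·0.43, so 0.843 = (0.75 + ρ_H + 0.86) / 2.860.
ρ_H = 0.843·2.860 − 0.75 − 0.86 = 0.801.

0.801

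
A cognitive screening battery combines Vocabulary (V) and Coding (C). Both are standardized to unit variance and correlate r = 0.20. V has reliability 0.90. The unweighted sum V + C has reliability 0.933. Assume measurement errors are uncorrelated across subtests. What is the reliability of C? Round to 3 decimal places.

0.939

Var(V+C) = 2 + 2·0.20 = 2.400.
True-score variance = ρ_V + ρ_C + 2·0.20, so 0.933 = (0.90 + ρ_C + 0.40) / 2.400.
ρ_C = 0.933·2.400 − 0.90 − 0.40 = 0.939.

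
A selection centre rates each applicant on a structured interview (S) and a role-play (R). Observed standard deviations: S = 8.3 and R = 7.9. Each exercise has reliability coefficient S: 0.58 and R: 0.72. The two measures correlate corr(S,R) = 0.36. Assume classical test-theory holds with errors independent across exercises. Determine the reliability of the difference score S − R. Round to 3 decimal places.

0.448

Var(S−R) = 8.3² + 7.9² − 2·8.3·7.9·0.36 = 131.3 − 47.2104 = 84.0896.
Because errors are independent across components, Cov(Tᵢ,Tⱼ) = Cov(Xᵢ,Xⱼ); the off-diagonal part of the true-score variance is the same as above.
True-score variance = [8.3²·0.58 + 7.9²·0.72] − 47.2104 = 84.8914 − 47.2104 = 37.681.
Reliability = 37.681 / 84.0896 = 0.448.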